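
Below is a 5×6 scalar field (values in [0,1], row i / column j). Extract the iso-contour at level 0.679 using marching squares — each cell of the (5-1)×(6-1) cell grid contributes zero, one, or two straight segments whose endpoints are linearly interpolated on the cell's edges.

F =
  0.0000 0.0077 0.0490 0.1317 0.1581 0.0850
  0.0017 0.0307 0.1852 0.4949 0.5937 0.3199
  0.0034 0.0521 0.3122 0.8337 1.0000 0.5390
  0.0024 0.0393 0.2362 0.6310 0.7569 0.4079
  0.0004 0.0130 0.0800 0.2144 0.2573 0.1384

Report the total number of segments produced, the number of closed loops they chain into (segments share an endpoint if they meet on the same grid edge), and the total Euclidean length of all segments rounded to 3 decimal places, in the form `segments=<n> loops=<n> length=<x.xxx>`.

segments=8 loops=1 length=5.936

cell (1,2): code 0100 → (1.543,3.000)–(2.000,2.703)
cell (1,3): code 1100 → (1.210,4.000)–(1.543,3.000)
cell (1,4): code 1000 → (2.000,4.696)–(1.210,4.000)
cell (2,2): code 0010 → (2.000,2.703)–(2.763,3.000)
cell (2,3): code 0111 → (2.763,3.000)–(3.000,3.381)
cell (2,4): code 1001 → (3.000,4.223)–(2.000,4.696)
cell (3,3): code 0010 → (3.000,3.381)–(3.156,4.000)
cell (3,4): code 0001 → (3.156,4.000)–(3.000,4.223)
total: 8 segments, chained into 1 closed loop(s), length Σ = 5.936013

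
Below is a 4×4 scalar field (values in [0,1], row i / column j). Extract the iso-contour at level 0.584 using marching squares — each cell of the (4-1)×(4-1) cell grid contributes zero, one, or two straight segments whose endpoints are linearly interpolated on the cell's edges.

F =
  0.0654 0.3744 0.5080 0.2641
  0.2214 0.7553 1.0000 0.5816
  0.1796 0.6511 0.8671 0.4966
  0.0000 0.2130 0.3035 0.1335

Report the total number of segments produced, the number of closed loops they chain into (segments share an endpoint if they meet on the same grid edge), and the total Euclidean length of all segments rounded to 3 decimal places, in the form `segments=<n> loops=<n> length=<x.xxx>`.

segments=8 loops=1 length=7.158

cell (0,0): code 0100 → (0.550,1.000)–(1.000,0.679)
cell (0,1): code 1100 → (0.154,2.000)–(0.550,1.000)
cell (0,2): code 1000 → (1.000,2.994)–(0.154,2.000)
cell (1,0): code 0110 → (1.000,0.679)–(2.000,0.858)
cell (1,2): code 1001 → (2.000,2.764)–(1.000,2.994)
cell (2,0): code 0010 → (2.000,0.858)–(2.153,1.000)
cell (2,1): code 0011 → (2.153,1.000)–(2.502,2.000)
cell (2,2): code 0001 → (2.502,2.000)–(2.000,2.764)
total: 8 segments, chained into 1 closed loop(s), length Σ = 7.157749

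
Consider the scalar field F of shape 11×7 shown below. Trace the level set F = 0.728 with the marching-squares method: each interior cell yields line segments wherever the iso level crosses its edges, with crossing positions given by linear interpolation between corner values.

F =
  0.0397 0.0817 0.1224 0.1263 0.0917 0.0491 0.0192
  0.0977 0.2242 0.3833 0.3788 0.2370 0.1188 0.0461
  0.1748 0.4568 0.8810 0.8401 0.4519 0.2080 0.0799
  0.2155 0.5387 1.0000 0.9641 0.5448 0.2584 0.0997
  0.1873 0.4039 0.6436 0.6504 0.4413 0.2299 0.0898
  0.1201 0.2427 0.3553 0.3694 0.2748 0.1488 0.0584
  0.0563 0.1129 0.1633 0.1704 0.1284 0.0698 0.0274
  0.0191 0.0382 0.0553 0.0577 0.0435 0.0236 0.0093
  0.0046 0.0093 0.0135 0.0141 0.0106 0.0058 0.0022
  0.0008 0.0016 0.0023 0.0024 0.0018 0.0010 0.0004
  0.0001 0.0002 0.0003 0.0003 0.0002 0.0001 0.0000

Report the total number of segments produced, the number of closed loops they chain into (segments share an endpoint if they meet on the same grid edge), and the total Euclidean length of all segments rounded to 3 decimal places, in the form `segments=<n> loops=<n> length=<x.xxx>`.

cell (1,1): code 0100 → (1.693,2.000)–(2.000,1.639)
cell (1,2): code 1100 → (1.757,3.000)–(1.693,2.000)
cell (1,3): code 1000 → (2.000,3.289)–(1.757,3.000)
cell (2,1): code 0110 → (2.000,1.639)–(3.000,1.410)
cell (2,3): code 1001 → (3.000,3.563)–(2.000,3.289)
cell (3,1): code 0010 → (3.000,1.410)–(3.763,2.000)
cell (3,2): code 0011 → (3.763,2.000)–(3.753,3.000)
cell (3,3): code 0001 → (3.753,3.000)–(3.000,3.563)
total: 8 segments, chained into 1 closed loop(s), length Σ = 6.820655

segments=8 loops=1 length=6.821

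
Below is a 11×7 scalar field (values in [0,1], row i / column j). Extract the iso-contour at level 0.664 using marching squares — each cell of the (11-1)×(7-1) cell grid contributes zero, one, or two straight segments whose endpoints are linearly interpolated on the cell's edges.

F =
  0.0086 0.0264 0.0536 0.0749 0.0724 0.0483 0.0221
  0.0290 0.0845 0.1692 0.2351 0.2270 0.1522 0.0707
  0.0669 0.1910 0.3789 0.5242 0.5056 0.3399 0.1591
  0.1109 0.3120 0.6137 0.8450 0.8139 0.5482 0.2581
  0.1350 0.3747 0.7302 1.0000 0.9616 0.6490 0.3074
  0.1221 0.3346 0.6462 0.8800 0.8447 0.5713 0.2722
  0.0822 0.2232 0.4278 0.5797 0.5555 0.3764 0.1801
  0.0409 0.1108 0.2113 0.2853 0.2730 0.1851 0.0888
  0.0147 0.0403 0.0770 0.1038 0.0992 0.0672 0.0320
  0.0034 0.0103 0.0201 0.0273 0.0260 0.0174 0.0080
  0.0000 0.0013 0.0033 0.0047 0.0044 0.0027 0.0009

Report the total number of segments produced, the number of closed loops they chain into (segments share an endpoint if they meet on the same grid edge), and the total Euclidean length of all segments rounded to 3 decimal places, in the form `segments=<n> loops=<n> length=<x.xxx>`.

segments=12 loops=1 length=10.028

cell (2,2): code 0100 → (2.436,3.000)–(3.000,2.217)
cell (2,3): code 1100 → (2.514,4.000)–(2.436,3.000)
cell (2,4): code 1000 → (3.000,4.564)–(2.514,4.000)
cell (3,1): code 0100 → (3.432,2.000)–(4.000,1.814)
cell (3,2): code 1110 → (3.000,2.217)–(3.432,2.000)
cell (3,4): code 1001 → (4.000,4.952)–(3.000,4.564)
cell (4,1): code 0010 → (4.000,1.814)–(4.788,2.000)
cell (4,2): code 0111 → (4.788,2.000)–(5.000,2.076)
cell (4,4): code 1001 → (5.000,4.661)–(4.000,4.952)
cell (5,2): code 0010 → (5.000,2.076)–(5.719,3.000)
cell (5,3): code 0011 → (5.719,3.000)–(5.625,4.000)
cell (5,4): code 0001 → (5.625,4.000)–(5.000,4.661)
total: 12 segments, chained into 1 closed loop(s), length Σ = 10.027826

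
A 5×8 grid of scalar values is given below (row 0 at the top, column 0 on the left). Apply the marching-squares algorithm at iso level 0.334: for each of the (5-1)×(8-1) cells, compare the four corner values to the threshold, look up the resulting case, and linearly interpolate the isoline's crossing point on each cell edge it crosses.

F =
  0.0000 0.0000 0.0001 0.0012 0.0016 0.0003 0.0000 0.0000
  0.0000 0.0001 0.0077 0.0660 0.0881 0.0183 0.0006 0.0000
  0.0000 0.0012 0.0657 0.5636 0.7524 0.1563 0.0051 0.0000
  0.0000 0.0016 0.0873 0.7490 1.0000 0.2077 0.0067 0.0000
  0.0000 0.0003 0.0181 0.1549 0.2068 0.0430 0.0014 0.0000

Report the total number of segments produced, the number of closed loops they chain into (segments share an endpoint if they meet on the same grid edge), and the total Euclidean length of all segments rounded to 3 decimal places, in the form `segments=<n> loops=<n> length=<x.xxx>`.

cell (1,2): code 0100 → (1.539,3.000)–(2.000,2.539)
cell (1,3): code 1100 → (1.370,4.000)–(1.539,3.000)
cell (1,4): code 1000 → (2.000,4.702)–(1.370,4.000)
cell (2,2): code 0110 → (2.000,2.539)–(3.000,2.373)
cell (2,4): code 1001 → (3.000,4.841)–(2.000,4.702)
cell (3,2): code 0010 → (3.000,2.373)–(3.699,3.000)
cell (3,3): code 0011 → (3.699,3.000)–(3.840,4.000)
cell (3,4): code 0001 → (3.840,4.000)–(3.000,4.841)
total: 8 segments, chained into 1 closed loop(s), length Σ = 7.769523

segments=8 loops=1 length=7.770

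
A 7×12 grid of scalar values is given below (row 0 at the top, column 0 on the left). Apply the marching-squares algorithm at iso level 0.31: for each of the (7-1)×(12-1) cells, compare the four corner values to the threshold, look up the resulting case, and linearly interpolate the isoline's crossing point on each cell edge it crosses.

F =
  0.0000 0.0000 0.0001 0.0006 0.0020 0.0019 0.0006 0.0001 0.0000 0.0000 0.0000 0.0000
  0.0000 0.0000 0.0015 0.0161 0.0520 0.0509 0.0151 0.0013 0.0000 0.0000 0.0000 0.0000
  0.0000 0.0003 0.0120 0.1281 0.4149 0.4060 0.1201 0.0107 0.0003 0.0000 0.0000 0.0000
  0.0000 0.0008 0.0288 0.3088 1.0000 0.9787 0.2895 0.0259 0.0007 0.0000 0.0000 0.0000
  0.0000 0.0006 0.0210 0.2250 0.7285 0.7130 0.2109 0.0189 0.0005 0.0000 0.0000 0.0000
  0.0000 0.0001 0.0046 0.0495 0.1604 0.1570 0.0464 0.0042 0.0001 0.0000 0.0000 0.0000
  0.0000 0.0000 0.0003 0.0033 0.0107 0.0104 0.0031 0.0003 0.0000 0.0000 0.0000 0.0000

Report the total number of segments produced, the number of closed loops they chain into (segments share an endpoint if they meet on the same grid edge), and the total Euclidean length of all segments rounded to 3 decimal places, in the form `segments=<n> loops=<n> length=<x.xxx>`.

segments=10 loops=1 length=9.485

cell (1,3): code 0100 → (1.711,4.000)–(2.000,3.634)
cell (1,4): code 1100 → (1.730,5.000)–(1.711,4.000)
cell (1,5): code 1000 → (2.000,5.336)–(1.730,5.000)
cell (2,3): code 0110 → (2.000,3.634)–(3.000,3.002)
cell (2,5): code 1001 → (3.000,5.970)–(2.000,5.336)
cell (3,3): code 0110 → (3.000,3.002)–(4.000,3.169)
cell (3,5): code 1001 → (4.000,5.803)–(3.000,5.970)
cell (4,3): code 0010 → (4.000,3.169)–(4.737,4.000)
cell (4,4): code 0011 → (4.737,4.000)–(4.725,5.000)
cell (4,5): code 0001 → (4.725,5.000)–(4.000,5.803)
total: 10 segments, chained into 1 closed loop(s), length Σ = 9.484997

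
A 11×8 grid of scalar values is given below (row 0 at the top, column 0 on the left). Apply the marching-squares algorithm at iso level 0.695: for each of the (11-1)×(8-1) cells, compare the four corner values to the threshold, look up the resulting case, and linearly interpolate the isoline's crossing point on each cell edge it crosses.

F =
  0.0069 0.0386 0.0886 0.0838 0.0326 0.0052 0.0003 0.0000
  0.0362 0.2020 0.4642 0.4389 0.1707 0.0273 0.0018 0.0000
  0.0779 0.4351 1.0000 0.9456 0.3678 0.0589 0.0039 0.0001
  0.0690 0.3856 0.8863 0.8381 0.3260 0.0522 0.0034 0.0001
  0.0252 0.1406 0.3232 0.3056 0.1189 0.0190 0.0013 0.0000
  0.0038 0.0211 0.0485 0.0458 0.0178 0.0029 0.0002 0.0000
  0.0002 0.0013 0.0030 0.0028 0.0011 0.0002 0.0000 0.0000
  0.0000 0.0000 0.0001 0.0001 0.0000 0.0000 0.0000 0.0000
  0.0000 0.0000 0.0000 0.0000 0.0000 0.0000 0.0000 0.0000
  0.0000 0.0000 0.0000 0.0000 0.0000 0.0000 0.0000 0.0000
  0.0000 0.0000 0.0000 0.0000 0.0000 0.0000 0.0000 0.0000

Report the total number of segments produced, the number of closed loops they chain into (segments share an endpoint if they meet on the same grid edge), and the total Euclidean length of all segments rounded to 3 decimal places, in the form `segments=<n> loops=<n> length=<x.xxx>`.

segments=8 loops=1 length=6.371

cell (1,1): code 0100 → (1.431,2.000)–(2.000,1.460)
cell (1,2): code 1100 → (1.505,3.000)–(1.431,2.000)
cell (1,3): code 1000 → (2.000,3.434)–(1.505,3.000)
cell (2,1): code 0110 → (2.000,1.460)–(3.000,1.618)
cell (2,3): code 1001 → (3.000,3.279)–(2.000,3.434)
cell (3,1): code 0010 → (3.000,1.618)–(3.340,2.000)
cell (3,2): code 0011 → (3.340,2.000)–(3.269,3.000)
cell (3,3): code 0001 → (3.269,3.000)–(3.000,3.279)
total: 8 segments, chained into 1 closed loop(s), length Σ = 6.370840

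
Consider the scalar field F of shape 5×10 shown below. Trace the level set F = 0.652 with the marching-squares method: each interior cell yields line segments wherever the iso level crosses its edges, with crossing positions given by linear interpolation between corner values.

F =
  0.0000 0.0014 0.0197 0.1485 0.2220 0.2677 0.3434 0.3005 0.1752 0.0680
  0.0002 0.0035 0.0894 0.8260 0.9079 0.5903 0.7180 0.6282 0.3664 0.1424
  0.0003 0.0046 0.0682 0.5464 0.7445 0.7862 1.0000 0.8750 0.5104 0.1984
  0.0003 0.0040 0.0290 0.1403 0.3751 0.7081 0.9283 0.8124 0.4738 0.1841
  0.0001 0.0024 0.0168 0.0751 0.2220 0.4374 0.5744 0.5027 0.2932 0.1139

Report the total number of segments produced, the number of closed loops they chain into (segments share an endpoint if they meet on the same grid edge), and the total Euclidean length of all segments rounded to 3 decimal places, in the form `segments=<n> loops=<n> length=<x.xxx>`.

segments=18 loops=1 length=12.999

cell (0,2): code 0100 → (0.743,3.000)–(1.000,2.764)
cell (0,3): code 1100 → (0.627,4.000)–(0.743,3.000)
cell (0,4): code 1000 → (1.000,4.806)–(0.627,4.000)
cell (0,5): code 0100 → (0.824,6.000)–(1.000,5.483)
cell (0,6): code 1000 → (1.000,6.735)–(0.824,6.000)
cell (1,2): code 0010 → (1.000,2.764)–(1.622,3.000)
cell (1,3): code 0111 → (1.622,3.000)–(2.000,3.533)
cell (1,4): code 1101 → (1.315,5.000)–(1.000,4.806)
cell (1,5): code 1110 → (1.000,5.483)–(1.315,5.000)
cell (1,6): code 1101 → (1.096,7.000)–(1.000,6.735)
cell (1,7): code 1000 → (2.000,7.612)–(1.096,7.000)
cell (2,3): code 0010 → (2.000,3.533)–(2.250,4.000)
cell (2,4): code 0111 → (2.250,4.000)–(3.000,4.832)
cell (2,7): code 1001 → (3.000,7.474)–(2.000,7.612)
cell (3,4): code 0010 → (3.000,4.832)–(3.207,5.000)
cell (3,5): code 0011 → (3.207,5.000)–(3.781,6.000)
cell (3,6): code 0011 → (3.781,6.000)–(3.518,7.000)
cell (3,7): code 0001 → (3.518,7.000)–(3.000,7.474)
total: 18 segments, chained into 1 closed loop(s), length Σ = 12.998845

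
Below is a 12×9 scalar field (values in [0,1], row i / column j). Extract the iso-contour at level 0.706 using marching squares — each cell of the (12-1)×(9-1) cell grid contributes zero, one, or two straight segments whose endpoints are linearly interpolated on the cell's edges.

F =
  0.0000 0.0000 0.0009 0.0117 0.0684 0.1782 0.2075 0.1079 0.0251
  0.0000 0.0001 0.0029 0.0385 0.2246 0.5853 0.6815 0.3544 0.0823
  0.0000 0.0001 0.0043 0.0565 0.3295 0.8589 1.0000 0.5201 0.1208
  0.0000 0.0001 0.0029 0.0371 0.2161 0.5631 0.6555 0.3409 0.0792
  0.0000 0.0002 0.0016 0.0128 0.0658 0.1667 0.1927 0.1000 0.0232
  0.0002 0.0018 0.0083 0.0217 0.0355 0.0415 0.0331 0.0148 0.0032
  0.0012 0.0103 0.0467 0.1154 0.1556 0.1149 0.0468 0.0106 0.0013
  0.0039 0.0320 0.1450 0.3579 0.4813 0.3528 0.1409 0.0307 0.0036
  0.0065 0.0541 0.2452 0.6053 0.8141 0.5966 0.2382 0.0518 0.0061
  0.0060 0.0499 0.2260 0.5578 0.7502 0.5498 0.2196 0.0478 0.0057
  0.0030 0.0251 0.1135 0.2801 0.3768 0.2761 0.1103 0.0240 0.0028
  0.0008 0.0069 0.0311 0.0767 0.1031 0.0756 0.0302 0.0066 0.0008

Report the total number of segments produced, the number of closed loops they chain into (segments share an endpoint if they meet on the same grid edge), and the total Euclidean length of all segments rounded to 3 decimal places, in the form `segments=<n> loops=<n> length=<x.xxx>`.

cell (1,4): code 0100 → (1.441,5.000)–(2.000,4.711)
cell (1,5): code 1100 → (1.077,6.000)–(1.441,5.000)
cell (1,6): code 1000 → (2.000,6.613)–(1.077,6.000)
cell (2,4): code 0010 → (2.000,4.711)–(2.517,5.000)
cell (2,5): code 0011 → (2.517,5.000)–(2.853,6.000)
cell (2,6): code 0001 → (2.853,6.000)–(2.000,6.613)
cell (7,3): code 0100 → (7.675,4.000)–(8.000,3.482)
cell (7,4): code 1000 → (8.000,4.497)–(7.675,4.000)
cell (8,3): code 0110 → (8.000,3.482)–(9.000,3.770)
cell (8,4): code 1001 → (9.000,4.221)–(8.000,4.497)
cell (9,3): code 0010 → (9.000,3.770)–(9.118,4.000)
cell (9,4): code 0001 → (9.118,4.000)–(9.000,4.221)
total: 12 segments, chained into 2 closed loop(s), length Σ = 9.290784

segments=12 loops=2 length=9.291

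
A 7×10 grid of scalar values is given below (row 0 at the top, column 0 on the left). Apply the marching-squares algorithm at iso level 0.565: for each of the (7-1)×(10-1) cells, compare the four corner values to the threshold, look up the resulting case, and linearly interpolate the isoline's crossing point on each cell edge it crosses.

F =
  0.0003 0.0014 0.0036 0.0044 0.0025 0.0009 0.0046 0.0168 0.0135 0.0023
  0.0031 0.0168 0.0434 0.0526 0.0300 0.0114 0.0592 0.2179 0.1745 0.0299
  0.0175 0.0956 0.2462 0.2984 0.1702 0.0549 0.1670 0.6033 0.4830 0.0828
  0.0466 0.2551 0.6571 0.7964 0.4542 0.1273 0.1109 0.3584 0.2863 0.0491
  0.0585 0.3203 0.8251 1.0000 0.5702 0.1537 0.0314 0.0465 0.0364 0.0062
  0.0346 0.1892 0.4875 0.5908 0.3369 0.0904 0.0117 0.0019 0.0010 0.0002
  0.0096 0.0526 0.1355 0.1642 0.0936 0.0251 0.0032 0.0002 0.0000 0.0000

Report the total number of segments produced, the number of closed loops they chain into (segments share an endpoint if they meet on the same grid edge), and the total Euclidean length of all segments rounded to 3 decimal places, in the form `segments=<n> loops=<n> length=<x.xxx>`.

segments=16 loops=2 length=8.705

cell (1,6): code 0100 → (1.901,7.000)–(2.000,6.912)
cell (1,7): code 1000 → (2.000,7.318)–(1.901,7.000)
cell (2,1): code 0100 → (2.776,2.000)–(3.000,1.771)
cell (2,2): code 1100 → (2.535,3.000)–(2.776,2.000)
cell (2,3): code 1000 → (3.000,3.676)–(2.535,3.000)
cell (2,6): code 0010 → (2.000,6.912)–(2.156,7.000)
cell (2,7): code 0001 → (2.156,7.000)–(2.000,7.318)
cell (3,1): code 0110 → (3.000,1.771)–(4.000,1.485)
cell (3,3): code 1101 → (3.955,4.000)–(3.000,3.676)
cell (3,4): code 1000 → (4.000,4.012)–(3.955,4.000)
cell (4,1): code 0010 → (4.000,1.485)–(4.770,2.000)
cell (4,2): code 0111 → (4.770,2.000)–(5.000,2.750)
cell (4,3): code 1011 → (5.000,3.102)–(4.022,4.000)
cell (4,4): code 0001 → (4.022,4.000)–(4.000,4.012)
cell (5,2): code 0010 → (5.000,2.750)–(5.060,3.000)
cell (5,3): code 0001 → (5.060,3.000)–(5.000,3.102)
total: 16 segments, chained into 2 closed loop(s), length Σ = 8.704890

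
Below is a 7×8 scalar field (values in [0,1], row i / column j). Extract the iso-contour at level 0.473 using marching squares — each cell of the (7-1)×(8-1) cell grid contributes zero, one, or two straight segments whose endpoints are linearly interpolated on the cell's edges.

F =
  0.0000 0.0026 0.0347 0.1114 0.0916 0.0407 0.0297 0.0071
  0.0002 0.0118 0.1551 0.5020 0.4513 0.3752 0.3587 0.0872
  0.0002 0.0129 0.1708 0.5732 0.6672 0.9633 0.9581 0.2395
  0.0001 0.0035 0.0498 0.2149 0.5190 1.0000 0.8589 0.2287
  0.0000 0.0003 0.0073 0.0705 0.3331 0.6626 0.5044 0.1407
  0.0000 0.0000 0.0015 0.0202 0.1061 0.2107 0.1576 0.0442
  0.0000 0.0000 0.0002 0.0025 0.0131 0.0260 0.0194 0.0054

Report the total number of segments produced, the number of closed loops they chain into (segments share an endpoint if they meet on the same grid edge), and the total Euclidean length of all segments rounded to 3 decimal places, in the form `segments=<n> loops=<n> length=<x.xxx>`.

segments=16 loops=1 length=11.862

cell (0,2): code 0100 → (0.926,3.000)–(1.000,2.916)
cell (0,3): code 1000 → (1.000,3.572)–(0.926,3.000)
cell (1,2): code 0110 → (1.000,2.916)–(2.000,2.751)
cell (1,3): code 1101 → (1.101,4.000)–(1.000,3.572)
cell (1,4): code 1100 → (1.166,5.000)–(1.101,4.000)
cell (1,5): code 1100 → (1.191,6.000)–(1.166,5.000)
cell (1,6): code 1000 → (2.000,6.675)–(1.191,6.000)
cell (2,2): code 0010 → (2.000,2.751)–(2.280,3.000)
cell (2,3): code 0111 → (2.280,3.000)–(3.000,3.849)
cell (2,6): code 1001 → (3.000,6.612)–(2.000,6.675)
cell (3,3): code 0010 → (3.000,3.849)–(3.247,4.000)
cell (3,4): code 0111 → (3.247,4.000)–(4.000,4.425)
cell (3,6): code 1001 → (4.000,6.086)–(3.000,6.612)
cell (4,4): code 0010 → (4.000,4.425)–(4.420,5.000)
cell (4,5): code 0011 → (4.420,5.000)–(4.091,6.000)
cell (4,6): code 0001 → (4.091,6.000)–(4.000,6.086)
total: 16 segments, chained into 1 closed loop(s), length Σ = 11.861783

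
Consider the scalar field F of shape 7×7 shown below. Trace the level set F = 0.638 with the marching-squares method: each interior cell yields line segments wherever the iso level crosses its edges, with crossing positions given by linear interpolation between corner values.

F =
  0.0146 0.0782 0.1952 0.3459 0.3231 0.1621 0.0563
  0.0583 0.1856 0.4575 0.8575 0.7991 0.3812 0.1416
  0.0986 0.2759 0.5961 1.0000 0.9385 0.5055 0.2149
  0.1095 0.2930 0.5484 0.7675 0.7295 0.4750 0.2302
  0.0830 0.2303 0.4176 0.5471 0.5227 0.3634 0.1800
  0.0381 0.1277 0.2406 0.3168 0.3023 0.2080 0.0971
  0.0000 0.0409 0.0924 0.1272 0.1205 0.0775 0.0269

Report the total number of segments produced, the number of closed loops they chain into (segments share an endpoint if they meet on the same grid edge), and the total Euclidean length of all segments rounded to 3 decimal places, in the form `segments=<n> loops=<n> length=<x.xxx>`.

segments=10 loops=1 length=8.833

cell (0,2): code 0100 → (0.571,3.000)–(1.000,2.451)
cell (0,3): code 1100 → (0.662,4.000)–(0.571,3.000)
cell (0,4): code 1000 → (1.000,4.385)–(0.662,4.000)
cell (1,2): code 0110 → (1.000,2.451)–(2.000,2.104)
cell (1,4): code 1001 → (2.000,4.694)–(1.000,4.385)
cell (2,2): code 0110 → (2.000,2.104)–(3.000,2.409)
cell (2,4): code 1001 → (3.000,4.360)–(2.000,4.694)
cell (3,2): code 0010 → (3.000,2.409)–(3.588,3.000)
cell (3,3): code 0011 → (3.588,3.000)–(3.442,4.000)
cell (3,4): code 0001 → (3.442,4.000)–(3.000,4.360)
total: 10 segments, chained into 1 closed loop(s), length Σ = 8.832808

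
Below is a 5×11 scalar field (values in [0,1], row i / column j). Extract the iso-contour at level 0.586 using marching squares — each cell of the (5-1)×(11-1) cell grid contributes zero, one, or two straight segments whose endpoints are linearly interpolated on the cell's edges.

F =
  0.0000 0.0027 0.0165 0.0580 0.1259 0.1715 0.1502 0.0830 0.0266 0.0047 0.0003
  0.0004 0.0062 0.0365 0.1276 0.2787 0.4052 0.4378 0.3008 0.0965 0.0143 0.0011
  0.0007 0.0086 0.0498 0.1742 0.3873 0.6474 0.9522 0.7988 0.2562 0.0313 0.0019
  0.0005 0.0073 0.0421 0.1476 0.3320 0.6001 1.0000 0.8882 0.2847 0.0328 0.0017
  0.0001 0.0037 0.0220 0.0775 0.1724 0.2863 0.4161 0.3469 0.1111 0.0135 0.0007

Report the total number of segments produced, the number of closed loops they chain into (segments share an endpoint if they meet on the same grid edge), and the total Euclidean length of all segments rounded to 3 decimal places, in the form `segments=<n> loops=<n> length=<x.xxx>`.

cell (1,4): code 0100 → (1.746,5.000)–(2.000,4.764)
cell (1,5): code 1100 → (1.288,6.000)–(1.746,5.000)
cell (1,6): code 1100 → (1.573,7.000)–(1.288,6.000)
cell (1,7): code 1000 → (2.000,7.392)–(1.573,7.000)
cell (2,4): code 0110 → (2.000,4.764)–(3.000,4.947)
cell (2,7): code 1001 → (3.000,7.501)–(2.000,7.392)
cell (3,4): code 0010 → (3.000,4.947)–(3.045,5.000)
cell (3,5): code 0011 → (3.045,5.000)–(3.709,6.000)
cell (3,6): code 0011 → (3.709,6.000)–(3.558,7.000)
cell (3,7): code 0001 → (3.558,7.000)–(3.000,7.501)
total: 10 segments, chained into 1 closed loop(s), length Σ = 8.119578

segments=10 loops=1 length=8.120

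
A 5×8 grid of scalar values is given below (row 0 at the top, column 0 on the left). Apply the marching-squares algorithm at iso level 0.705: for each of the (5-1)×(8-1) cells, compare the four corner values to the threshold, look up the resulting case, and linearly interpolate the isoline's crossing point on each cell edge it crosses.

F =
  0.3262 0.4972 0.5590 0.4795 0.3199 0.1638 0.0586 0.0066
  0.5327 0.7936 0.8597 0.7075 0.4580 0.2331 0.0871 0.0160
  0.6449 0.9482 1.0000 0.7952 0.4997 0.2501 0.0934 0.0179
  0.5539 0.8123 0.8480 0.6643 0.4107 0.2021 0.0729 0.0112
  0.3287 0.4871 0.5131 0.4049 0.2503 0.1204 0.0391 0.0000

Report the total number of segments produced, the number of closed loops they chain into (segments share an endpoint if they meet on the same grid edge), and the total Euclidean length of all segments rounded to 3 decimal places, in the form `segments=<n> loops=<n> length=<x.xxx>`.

cell (0,0): code 0100 → (0.701,1.000)–(1.000,0.660)
cell (0,1): code 1100 → (0.486,2.000)–(0.701,1.000)
cell (0,2): code 1100 → (0.989,3.000)–(0.486,2.000)
cell (0,3): code 1000 → (1.000,3.010)–(0.989,3.000)
cell (1,0): code 0110 → (1.000,0.660)–(2.000,0.198)
cell (1,3): code 1001 → (2.000,3.305)–(1.000,3.010)
cell (2,0): code 0110 → (2.000,0.198)–(3.000,0.585)
cell (2,2): code 1011 → (3.000,2.778)–(2.689,3.000)
cell (2,3): code 0001 → (2.689,3.000)–(2.000,3.305)
cell (3,0): code 0010 → (3.000,0.585)–(3.330,1.000)
cell (3,1): code 0011 → (3.330,1.000)–(3.427,2.000)
cell (3,2): code 0001 → (3.427,2.000)–(3.000,2.778)
total: 12 segments, chained into 1 closed loop(s), length Σ = 9.384683

segments=12 loops=1 length=9.385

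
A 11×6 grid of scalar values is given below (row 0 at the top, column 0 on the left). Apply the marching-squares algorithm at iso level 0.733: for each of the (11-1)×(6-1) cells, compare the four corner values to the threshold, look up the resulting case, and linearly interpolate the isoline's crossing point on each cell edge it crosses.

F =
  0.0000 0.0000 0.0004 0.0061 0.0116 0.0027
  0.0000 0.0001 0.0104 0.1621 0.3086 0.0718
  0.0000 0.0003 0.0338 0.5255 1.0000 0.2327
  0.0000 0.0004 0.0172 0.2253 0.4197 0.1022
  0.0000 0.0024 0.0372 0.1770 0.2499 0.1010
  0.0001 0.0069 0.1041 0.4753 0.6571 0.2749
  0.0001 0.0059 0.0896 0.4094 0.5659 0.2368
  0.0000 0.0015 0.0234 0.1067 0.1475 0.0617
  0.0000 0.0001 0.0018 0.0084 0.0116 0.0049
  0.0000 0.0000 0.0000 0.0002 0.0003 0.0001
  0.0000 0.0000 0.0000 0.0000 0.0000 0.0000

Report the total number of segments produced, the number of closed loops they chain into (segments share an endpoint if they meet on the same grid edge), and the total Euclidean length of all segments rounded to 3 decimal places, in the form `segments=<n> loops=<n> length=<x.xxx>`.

segments=4 loops=1 length=2.506

cell (1,3): code 0100 → (1.614,4.000)–(2.000,3.437)
cell (1,4): code 1000 → (2.000,4.348)–(1.614,4.000)
cell (2,3): code 0010 → (2.000,3.437)–(2.460,4.000)
cell (2,4): code 0001 → (2.460,4.000)–(2.000,4.348)
total: 4 segments, chained into 1 closed loop(s), length Σ = 2.506022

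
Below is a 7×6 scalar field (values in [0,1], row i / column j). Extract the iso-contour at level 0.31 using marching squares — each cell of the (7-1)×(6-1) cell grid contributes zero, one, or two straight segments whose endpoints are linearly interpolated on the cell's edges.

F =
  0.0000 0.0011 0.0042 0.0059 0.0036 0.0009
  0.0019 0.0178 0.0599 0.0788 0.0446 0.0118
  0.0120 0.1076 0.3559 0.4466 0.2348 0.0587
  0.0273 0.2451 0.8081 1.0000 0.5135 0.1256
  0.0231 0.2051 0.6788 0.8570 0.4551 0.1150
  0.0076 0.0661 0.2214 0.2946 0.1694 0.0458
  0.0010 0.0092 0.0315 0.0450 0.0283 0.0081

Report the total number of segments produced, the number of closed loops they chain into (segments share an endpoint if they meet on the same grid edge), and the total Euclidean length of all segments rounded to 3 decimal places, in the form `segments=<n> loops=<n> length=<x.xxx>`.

cell (1,1): code 0100 → (1.845,2.000)–(2.000,1.815)
cell (1,2): code 1100 → (1.629,3.000)–(1.845,2.000)
cell (1,3): code 1000 → (2.000,3.645)–(1.629,3.000)
cell (2,1): code 0110 → (2.000,1.815)–(3.000,1.115)
cell (2,3): code 1101 → (2.270,4.000)–(2.000,3.645)
cell (2,4): code 1000 → (3.000,4.525)–(2.270,4.000)
cell (3,1): code 0110 → (3.000,1.115)–(4.000,1.221)
cell (3,4): code 1001 → (4.000,4.427)–(3.000,4.525)
cell (4,1): code 0010 → (4.000,1.221)–(4.806,2.000)
cell (4,2): code 0011 → (4.806,2.000)–(4.973,3.000)
cell (4,3): code 0011 → (4.973,3.000)–(4.508,4.000)
cell (4,4): code 0001 → (4.508,4.000)–(4.000,4.427)
total: 12 segments, chained into 1 closed loop(s), length Σ = 10.485268

segments=12 loops=1 length=10.485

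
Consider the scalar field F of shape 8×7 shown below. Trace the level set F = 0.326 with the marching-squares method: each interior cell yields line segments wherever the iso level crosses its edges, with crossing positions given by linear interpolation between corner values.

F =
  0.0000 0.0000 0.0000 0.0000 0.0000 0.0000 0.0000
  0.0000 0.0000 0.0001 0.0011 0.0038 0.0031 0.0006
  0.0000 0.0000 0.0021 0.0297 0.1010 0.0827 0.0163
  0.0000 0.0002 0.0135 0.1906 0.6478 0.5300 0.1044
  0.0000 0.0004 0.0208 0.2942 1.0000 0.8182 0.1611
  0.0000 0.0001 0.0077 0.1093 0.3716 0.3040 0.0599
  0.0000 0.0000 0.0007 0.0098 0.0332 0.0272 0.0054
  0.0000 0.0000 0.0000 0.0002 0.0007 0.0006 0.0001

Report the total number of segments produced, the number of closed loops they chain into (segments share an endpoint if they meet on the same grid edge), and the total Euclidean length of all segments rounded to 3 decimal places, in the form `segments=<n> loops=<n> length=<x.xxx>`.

segments=10 loops=1 length=8.375

cell (2,3): code 0100 → (2.411,4.000)–(3.000,3.296)
cell (2,4): code 1100 → (2.544,5.000)–(2.411,4.000)
cell (2,5): code 1000 → (3.000,5.479)–(2.544,5.000)
cell (3,3): code 0110 → (3.000,3.296)–(4.000,3.045)
cell (3,5): code 1001 → (4.000,5.749)–(3.000,5.479)
cell (4,3): code 0110 → (4.000,3.045)–(5.000,3.826)
cell (4,4): code 1011 → (5.000,4.675)–(4.957,5.000)
cell (4,5): code 0001 → (4.957,5.000)–(4.000,5.749)
cell (5,3): code 0010 → (5.000,3.826)–(5.135,4.000)
cell (5,4): code 0001 → (5.135,4.000)–(5.000,4.675)
total: 10 segments, chained into 1 closed loop(s), length Σ = 8.375055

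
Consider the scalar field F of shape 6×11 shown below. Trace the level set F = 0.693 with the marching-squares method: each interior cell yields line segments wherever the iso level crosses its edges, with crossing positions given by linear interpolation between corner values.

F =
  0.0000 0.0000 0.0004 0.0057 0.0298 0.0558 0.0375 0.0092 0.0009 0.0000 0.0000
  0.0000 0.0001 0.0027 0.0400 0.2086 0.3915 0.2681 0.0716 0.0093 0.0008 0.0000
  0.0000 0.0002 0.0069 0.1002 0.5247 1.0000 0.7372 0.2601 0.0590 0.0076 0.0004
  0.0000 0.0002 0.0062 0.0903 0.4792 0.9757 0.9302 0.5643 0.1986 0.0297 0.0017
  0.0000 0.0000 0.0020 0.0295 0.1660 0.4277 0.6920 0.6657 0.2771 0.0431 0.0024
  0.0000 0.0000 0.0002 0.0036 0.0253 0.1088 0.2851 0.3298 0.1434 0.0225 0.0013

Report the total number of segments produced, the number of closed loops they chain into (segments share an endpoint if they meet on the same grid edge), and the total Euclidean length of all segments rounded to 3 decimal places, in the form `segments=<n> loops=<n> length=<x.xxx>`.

segments=8 loops=1 length=7.245

cell (1,4): code 0100 → (1.495,5.000)–(2.000,4.354)
cell (1,5): code 1100 → (1.906,6.000)–(1.495,5.000)
cell (1,6): code 1000 → (2.000,6.093)–(1.906,6.000)
cell (2,4): code 0110 → (2.000,4.354)–(3.000,4.431)
cell (2,6): code 1001 → (3.000,6.648)–(2.000,6.093)
cell (3,4): code 0010 → (3.000,4.431)–(3.516,5.000)
cell (3,5): code 0011 → (3.516,5.000)–(3.996,6.000)
cell (3,6): code 0001 → (3.996,6.000)–(3.000,6.648)
total: 8 segments, chained into 1 closed loop(s), length Σ = 7.245299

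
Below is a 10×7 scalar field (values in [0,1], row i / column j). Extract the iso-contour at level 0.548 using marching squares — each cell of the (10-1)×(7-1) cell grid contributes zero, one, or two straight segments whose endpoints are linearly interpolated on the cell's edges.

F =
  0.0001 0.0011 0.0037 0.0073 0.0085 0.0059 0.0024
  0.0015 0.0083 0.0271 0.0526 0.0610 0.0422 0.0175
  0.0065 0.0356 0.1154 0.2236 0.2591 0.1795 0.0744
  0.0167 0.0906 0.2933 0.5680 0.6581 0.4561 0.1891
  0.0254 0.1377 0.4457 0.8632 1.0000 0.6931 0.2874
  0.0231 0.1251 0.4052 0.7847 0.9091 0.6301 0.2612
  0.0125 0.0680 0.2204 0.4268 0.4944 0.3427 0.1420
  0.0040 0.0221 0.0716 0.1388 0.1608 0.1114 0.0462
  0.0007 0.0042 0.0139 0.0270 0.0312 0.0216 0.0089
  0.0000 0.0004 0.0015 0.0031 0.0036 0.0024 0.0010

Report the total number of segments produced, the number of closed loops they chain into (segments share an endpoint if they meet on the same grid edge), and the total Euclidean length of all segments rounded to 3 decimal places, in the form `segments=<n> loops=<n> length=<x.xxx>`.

segments=12 loops=1 length=9.714

cell (2,2): code 0100 → (2.942,3.000)–(3.000,2.927)
cell (2,3): code 1100 → (2.724,4.000)–(2.942,3.000)
cell (2,4): code 1000 → (3.000,4.545)–(2.724,4.000)
cell (3,2): code 0110 → (3.000,2.927)–(4.000,2.245)
cell (3,4): code 1101 → (3.388,5.000)–(3.000,4.545)
cell (3,5): code 1000 → (4.000,5.358)–(3.388,5.000)
cell (4,2): code 0110 → (4.000,2.245)–(5.000,2.376)
cell (4,5): code 1001 → (5.000,5.223)–(4.000,5.358)
cell (5,2): code 0010 → (5.000,2.376)–(5.661,3.000)
cell (5,3): code 0011 → (5.661,3.000)–(5.871,4.000)
cell (5,4): code 0011 → (5.871,4.000)–(5.286,5.000)
cell (5,5): code 0001 → (5.286,5.000)–(5.000,5.223)
total: 12 segments, chained into 1 closed loop(s), length Σ = 9.713985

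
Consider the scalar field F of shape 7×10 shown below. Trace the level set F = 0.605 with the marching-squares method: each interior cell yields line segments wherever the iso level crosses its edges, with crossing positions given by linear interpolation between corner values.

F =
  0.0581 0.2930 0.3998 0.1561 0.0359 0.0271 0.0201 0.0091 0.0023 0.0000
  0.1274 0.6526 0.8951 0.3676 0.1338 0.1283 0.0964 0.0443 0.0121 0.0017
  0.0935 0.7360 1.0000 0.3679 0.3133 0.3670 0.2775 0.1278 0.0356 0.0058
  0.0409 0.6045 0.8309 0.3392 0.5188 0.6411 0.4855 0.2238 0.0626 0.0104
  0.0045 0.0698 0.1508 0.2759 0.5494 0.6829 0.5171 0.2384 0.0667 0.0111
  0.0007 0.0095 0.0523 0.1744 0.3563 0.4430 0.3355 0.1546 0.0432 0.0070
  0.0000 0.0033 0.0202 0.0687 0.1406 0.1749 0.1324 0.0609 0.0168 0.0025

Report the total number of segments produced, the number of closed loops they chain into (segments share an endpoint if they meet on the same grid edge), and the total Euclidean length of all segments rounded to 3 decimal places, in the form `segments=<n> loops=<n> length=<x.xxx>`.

cell (0,0): code 0100 → (0.868,1.000)–(1.000,0.909)
cell (0,1): code 1100 → (0.414,2.000)–(0.868,1.000)
cell (0,2): code 1000 → (1.000,2.550)–(0.414,2.000)
cell (1,0): code 0110 → (1.000,0.909)–(2.000,0.796)
cell (1,2): code 1001 → (2.000,2.625)–(1.000,2.550)
cell (2,0): code 0010 → (2.000,0.796)–(2.996,1.000)
cell (2,1): code 0111 → (2.996,1.000)–(3.000,1.002)
cell (2,2): code 1001 → (3.000,2.459)–(2.000,2.625)
cell (2,4): code 0100 → (2.868,5.000)–(3.000,4.705)
cell (2,5): code 1000 → (3.000,5.232)–(2.868,5.000)
cell (3,1): code 0010 → (3.000,1.002)–(3.332,2.000)
cell (3,2): code 0001 → (3.332,2.000)–(3.000,2.459)
cell (3,4): code 0110 → (3.000,4.705)–(4.000,4.416)
cell (3,5): code 1001 → (4.000,5.470)–(3.000,5.232)
cell (4,4): code 0010 → (4.000,4.416)–(4.325,5.000)
cell (4,5): code 0001 → (4.325,5.000)–(4.000,5.470)
total: 16 segments, chained into 2 closed loop(s), length Σ = 11.621966

segments=16 loops=2 length=11.622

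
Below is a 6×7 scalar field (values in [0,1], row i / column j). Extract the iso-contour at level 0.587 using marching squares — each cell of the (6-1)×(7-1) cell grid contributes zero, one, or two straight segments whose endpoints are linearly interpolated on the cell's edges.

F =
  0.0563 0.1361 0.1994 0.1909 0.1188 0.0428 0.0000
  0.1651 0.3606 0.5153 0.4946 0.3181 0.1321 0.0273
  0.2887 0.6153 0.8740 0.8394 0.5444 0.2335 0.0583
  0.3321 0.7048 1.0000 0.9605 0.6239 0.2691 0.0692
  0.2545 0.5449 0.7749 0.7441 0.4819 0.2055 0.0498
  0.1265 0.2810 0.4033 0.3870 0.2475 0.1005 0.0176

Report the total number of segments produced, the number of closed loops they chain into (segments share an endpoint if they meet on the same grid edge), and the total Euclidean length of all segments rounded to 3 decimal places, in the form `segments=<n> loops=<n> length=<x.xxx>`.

segments=14 loops=1 length=10.490

cell (1,0): code 0100 → (1.889,1.000)–(2.000,0.913)
cell (1,1): code 1100 → (1.200,2.000)–(1.889,1.000)
cell (1,2): code 1100 → (1.268,3.000)–(1.200,2.000)
cell (1,3): code 1000 → (2.000,3.856)–(1.268,3.000)
cell (2,0): code 0110 → (2.000,0.913)–(3.000,0.684)
cell (2,3): code 1101 → (2.536,4.000)–(2.000,3.856)
cell (2,4): code 1000 → (3.000,4.104)–(2.536,4.000)
cell (3,0): code 0010 → (3.000,0.684)–(3.737,1.000)
cell (3,1): code 0111 → (3.737,1.000)–(4.000,1.183)
cell (3,3): code 1011 → (4.000,3.599)–(3.260,4.000)
cell (3,4): code 0001 → (3.260,4.000)–(3.000,4.104)
cell (4,1): code 0010 → (4.000,1.183)–(4.506,2.000)
cell (4,2): code 0011 → (4.506,2.000)–(4.440,3.000)
cell (4,3): code 0001 → (4.440,3.000)–(4.000,3.599)
total: 14 segments, chained into 1 closed loop(s), length Σ = 10.490406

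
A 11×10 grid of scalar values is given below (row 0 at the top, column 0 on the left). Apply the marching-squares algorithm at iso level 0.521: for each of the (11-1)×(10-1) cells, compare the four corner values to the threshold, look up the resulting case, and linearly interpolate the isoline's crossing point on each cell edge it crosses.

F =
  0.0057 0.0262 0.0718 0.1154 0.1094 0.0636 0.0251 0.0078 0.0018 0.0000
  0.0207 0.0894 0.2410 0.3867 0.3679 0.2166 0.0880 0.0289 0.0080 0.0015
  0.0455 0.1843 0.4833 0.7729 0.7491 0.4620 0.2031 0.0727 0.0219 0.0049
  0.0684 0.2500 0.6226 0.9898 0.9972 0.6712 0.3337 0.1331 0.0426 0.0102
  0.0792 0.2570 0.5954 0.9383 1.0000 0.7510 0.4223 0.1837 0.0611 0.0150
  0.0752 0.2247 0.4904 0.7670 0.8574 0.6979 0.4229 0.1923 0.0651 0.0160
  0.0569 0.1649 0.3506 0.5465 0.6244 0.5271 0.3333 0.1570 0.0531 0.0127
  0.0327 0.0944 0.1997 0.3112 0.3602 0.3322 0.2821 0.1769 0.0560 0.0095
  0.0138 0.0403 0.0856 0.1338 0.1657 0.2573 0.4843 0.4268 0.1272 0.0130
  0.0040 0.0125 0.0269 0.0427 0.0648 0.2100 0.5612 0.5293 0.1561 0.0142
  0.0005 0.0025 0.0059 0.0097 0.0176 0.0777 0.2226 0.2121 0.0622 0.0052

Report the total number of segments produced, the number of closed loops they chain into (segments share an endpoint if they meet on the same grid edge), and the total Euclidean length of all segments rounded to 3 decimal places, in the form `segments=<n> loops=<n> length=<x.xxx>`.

segments=24 loops=2 length=17.104

cell (1,2): code 0100 → (1.348,3.000)–(2.000,2.130)
cell (1,3): code 1100 → (1.402,4.000)–(1.348,3.000)
cell (1,4): code 1000 → (2.000,4.794)–(1.402,4.000)
cell (2,1): code 0100 → (2.271,2.000)–(3.000,1.727)
cell (2,2): code 1110 → (2.000,2.130)–(2.271,2.000)
cell (2,4): code 1101 → (2.282,5.000)–(2.000,4.794)
cell (2,5): code 1000 → (3.000,5.445)–(2.282,5.000)
cell (3,1): code 0110 → (3.000,1.727)–(4.000,1.780)
cell (3,5): code 1001 → (4.000,5.700)–(3.000,5.445)
cell (4,1): code 0010 → (4.000,1.780)–(4.709,2.000)
cell (4,2): code 0111 → (4.709,2.000)–(5.000,2.111)
cell (4,5): code 1001 → (5.000,5.643)–(4.000,5.700)
cell (5,2): code 0110 → (5.000,2.111)–(6.000,2.870)
cell (5,5): code 1001 → (6.000,5.031)–(5.000,5.643)
cell (6,2): code 0010 → (6.000,2.870)–(6.108,3.000)
cell (6,3): code 0011 → (6.108,3.000)–(6.391,4.000)
cell (6,4): code 0011 → (6.391,4.000)–(6.031,5.000)
cell (6,5): code 0001 → (6.031,5.000)–(6.000,5.031)
cell (8,5): code 0100 → (8.477,6.000)–(9.000,5.886)
cell (8,6): code 1100 → (8.919,7.000)–(8.477,6.000)
cell (8,7): code 1000 → (9.000,7.022)–(8.919,7.000)
cell (9,5): code 0010 → (9.000,5.886)–(9.119,6.000)
cell (9,6): code 0011 → (9.119,6.000)–(9.026,7.000)
cell (9,7): code 0001 → (9.026,7.000)–(9.000,7.022)
total: 24 segments, chained into 2 closed loop(s), length Σ = 17.104088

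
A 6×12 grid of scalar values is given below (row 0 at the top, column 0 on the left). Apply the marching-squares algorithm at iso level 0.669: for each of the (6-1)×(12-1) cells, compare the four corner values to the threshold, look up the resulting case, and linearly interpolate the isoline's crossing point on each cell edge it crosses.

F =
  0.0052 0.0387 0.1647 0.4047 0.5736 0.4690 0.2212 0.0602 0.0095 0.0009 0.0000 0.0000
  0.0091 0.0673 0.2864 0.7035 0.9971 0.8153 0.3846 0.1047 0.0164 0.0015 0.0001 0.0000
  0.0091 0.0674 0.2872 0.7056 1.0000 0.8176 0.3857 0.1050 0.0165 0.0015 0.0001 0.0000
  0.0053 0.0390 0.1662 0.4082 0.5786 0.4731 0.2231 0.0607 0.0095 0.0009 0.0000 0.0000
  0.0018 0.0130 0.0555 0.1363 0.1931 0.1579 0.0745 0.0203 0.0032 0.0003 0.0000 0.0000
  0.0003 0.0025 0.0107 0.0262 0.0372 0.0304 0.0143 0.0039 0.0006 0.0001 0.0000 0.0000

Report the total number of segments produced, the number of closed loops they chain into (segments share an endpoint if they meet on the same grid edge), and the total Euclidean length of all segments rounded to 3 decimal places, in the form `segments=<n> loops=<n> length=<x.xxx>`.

cell (0,2): code 0100 → (0.885,3.000)–(1.000,2.917)
cell (0,3): code 1100 → (0.225,4.000)–(0.885,3.000)
cell (0,4): code 1100 → (0.578,5.000)–(0.225,4.000)
cell (0,5): code 1000 → (1.000,5.340)–(0.578,5.000)
cell (1,2): code 0110 → (1.000,2.917)–(2.000,2.913)
cell (1,5): code 1001 → (2.000,5.344)–(1.000,5.340)
cell (2,2): code 0010 → (2.000,2.913)–(2.123,3.000)
cell (2,3): code 0011 → (2.123,3.000)–(2.785,4.000)
cell (2,4): code 0011 → (2.785,4.000)–(2.431,5.000)
cell (2,5): code 0001 → (2.431,5.000)–(2.000,5.344)
total: 10 segments, chained into 1 closed loop(s), length Σ = 7.905234

segments=10 loops=1 length=7.905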